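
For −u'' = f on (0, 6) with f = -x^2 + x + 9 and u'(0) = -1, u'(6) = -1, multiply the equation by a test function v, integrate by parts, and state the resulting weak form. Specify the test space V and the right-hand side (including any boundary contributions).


V = H^1(0, 6) (v unrestricted at boundary; u is determined up to an additive constant); weak form: ∫_0^6 u'v' dx = ∫_0^6 (-x^2 + x + 9) v dx − v(6) + v(0) for all v ∈ V.

Multiply both sides by a test function v and integrate from 0 to 6:
  ∫_0^6 −u''(x) v(x) dx = ∫_0^6 f(x) v(x) dx.
Integrate the LHS by parts once:
  ∫_0^6 −u'' v dx = −[u'(x) v(x)]_0^6 + ∫_0^6 u'(x) v'(x) dx.
Thus ∫_0^6 u'(x) v'(x) dx = ∫_0^6 f(x) v(x) dx + [u'(x) v(x)]_0^6.
Choose V so that boundary terms are either known or forced to vanish.
u has inhomogeneous Neumann u'(0) = -1, u'(6) = -1. [u' v]_0^6 = (-1)·v(6) − (-1)·v(0) = − v(6) + v(0). Take V = H^1(0, 6); boundary term becomes part of RHS.
Weak formulation: find u (satisfying any essential BC) such that ∫_0^6 u'(x) v'(x) dx = ∫_0^6 f v dx − v(6) + v(0) for all v ∈ V (Neumann data are natural BCs: they enter the RHS as boundary terms).
Substituting f(x) = -x^2 + x + 9, the right-hand side is ∫_0^6 (-x^2 + x + 9) v dx − v(6) + v(0).
Compatibility check (pure Neumann): taking v ≡ 1 ∈ V gives 0 = ∫_0^6 f dx + (-1) − (-1), i.e. ∫_0^6 f dx must equal u'(0) − u'(6) = 0. Indeed ∫_0^6 (-x^2 + x + 9) dx = 0, so the data are compatible. The solution is then unique only up to an additive constant (fix it e.g. by requiring ∫_0^6 u dx = 0).


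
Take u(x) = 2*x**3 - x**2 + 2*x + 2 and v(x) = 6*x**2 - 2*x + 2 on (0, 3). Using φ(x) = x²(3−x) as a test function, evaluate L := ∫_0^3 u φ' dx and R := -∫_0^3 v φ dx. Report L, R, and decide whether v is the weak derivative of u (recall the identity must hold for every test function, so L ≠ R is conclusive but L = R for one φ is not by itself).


LHS = -135, RHS = -135. Yes, v = u' weakly.

u(x) = 2*x**3 - x**2 + 2*x + 2, classical derivative u'(x) = 6*x**2 - 2*x + 2.
φ(x) = x²(3−x), so φ'(x) = 3*x*(2 - x).
Note φ(0) = φ(3) = 0, so the boundary term u·φ vanishes.
LHS = ∫_0^3 u(x) φ'(x) dx = ∫_0^3 (-6*x^5 + 15*x^4 - 12*x^3 + 6*x^2 + 12*x) dx. Term by term:
  ∫_0^3 -6*x^5 dx = -729;  ∫_0^3 15*x^4 dx = 729;  ∫_0^3 -12*x^3 dx = -243;
  ∫_0^3 6*x^2 dx = 54;  ∫_0^3 12*x dx = 54.
Sum: -729 + 729 − 243 + 54 + 54 = -135.
So LHS = -135.
∫_0^3 v(x) φ(x) dx = ∫_0^3 (-6*x^5 + 20*x^4 - 8*x^3 + 6*x^2) dx. Term by term:
  ∫_0^3 -6*x^5 dx = -729;  ∫_0^3 20*x^4 dx = 972;  ∫_0^3 -8*x^3 dx = -162;
  ∫_0^3 6*x^2 dx = 54.
Sum: -729 + 972 − 162 + 54 = 135.
So RHS = -∫_0^3 v(x) φ(x) dx = -135.
LHS = RHS, so the identity holds for this test φ.
Moreover u is smooth here and v(x) = u'(x) = 6*x**2 - 2*x + 2 pointwise, so the identity holds for every test function. Hence v is the weak derivative of u.


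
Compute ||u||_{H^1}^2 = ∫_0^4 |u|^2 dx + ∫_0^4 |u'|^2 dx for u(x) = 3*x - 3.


||u||_{H^1}^2 = 120

The H^1 norm (squared) on an interval (0, L) is
  ||u||_{H^1}^2 = ∫_0^L u(x)^2 dx + ∫_0^L u'(x)^2 dx.
Compute u'(x) = 3.
Then u(x)^2 = 9*x**2 - 18*x + 9 and u'(x)^2 = 9.
Integrate each monomial from 0 to 4 using ∫_0^4 c·x^n dx = c·4^(n+1)/(n+1):
  ∫_0^4 u(x)^2 dx = ∫_0^4 (9*x^2 - 18*x + 9) dx. Term by term:
    ∫_0^4 9*x^2 dx = 192;  ∫_0^4 -18*x dx = -144;  ∫_0^4 9 dx = 36.
  Sum: 192 − 144 + 36 = 84.
  ∫_0^4 u'(x)^2 dx = ∫_0^4 (9) dx. Term by term:
    ∫_0^4 9 dx = 36.
Adding: ||u||_{H^1}^2 = 84 + 36 = 120.


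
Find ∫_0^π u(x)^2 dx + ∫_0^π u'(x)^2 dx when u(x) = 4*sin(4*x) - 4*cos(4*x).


||u||_{H^1(0,π)}^2 = 272*π

u'(x) = 16*sin(4*x) + 16*cos(4*x).
Expand u² and (u')² and integrate term by term on (0, π), using: for integers n ≥ 1, ∫_0^π sin²(nx) dx = ∫_0^π cos²(nx) dx = π/2; for n ≠ n', ∫_0^π sin(nx)sin(n'x) dx = ∫_0^π cos(nx)cos(n'x) dx = 0; and by product-to-sum, ∫_0^π sin(nx)cos(n'x) dx = ½∫_0^π [sin((n+n')x) + sin((n−n')x)] dx, which is 0 when n+n' is even and 2n/(n²−n'²) when n+n' is odd (it need not vanish on (0, π)).
  u² squared terms: (-4)²·∫cos(4x)² dx = 16·π/2 = 8*π;  (4)²·∫sin(4x)² dx = 16·π/2 = 8*π.
  u² cross terms: 2·(-4)·(4)·∫cos(4x)·sin(4x) dx = -32·(0) = 0.
  So ∫_0^π u² dx = 8*π + 8*π + 0 = 16*π.
  (u')² squared terms: (16)²·∫cos(4x)² dx = 256·π/2 = 128*π;  (16)²·∫sin(4x)² dx = 256·π/2 = 128*π.
  (u')² cross terms: 2·(16)·(16)·∫cos(4x)·sin(4x) dx = 512·(0) = 0.
  So ∫_0^π (u')² dx = 128*π + 128*π + 0 = 256*π.
||u||_{H^1}^2 = (16*π) + (256*π) = 272*π.


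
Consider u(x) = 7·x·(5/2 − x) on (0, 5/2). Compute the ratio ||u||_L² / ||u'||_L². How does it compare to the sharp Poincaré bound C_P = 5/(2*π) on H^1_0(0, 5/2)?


||u||_L² / ||u'||_L² = sqrt(10)/4 < C_P = 5/(2*π).

u(x) = 7·x·(5/2 − x), so u'(x) = 35/2 - 14*x.
u(x) = 7·x·(5/2 − x) vanishes at x = 0 and x = 5/2, so u ∈ H^1_0(0, 5/2). Differentiate via the product rule and integrate the resulting polynomials term by term.
  ∫_0^5/2 u² dx = ∫_0^5/2 (49*x^4 - 245*x^3 + 1225*x^2/4) dx. Term by term:
    ∫_0^5/2 49*x^4 dx = 30625/32;  ∫_0^5/2 -245*x^3 dx = -153125/64;  ∫_0^5/2 1225*x^2/4 dx = 153125/96.
  Sum: 30625/32 − 153125/64 + 153125/96 = 30625/192.
  ∫_0^5/2 (u')² dx = ∫_0^5/2 (196*x^2 - 490*x + 1225/4) dx. Term by term:
    ∫_0^5/2 196*x^2 dx = 6125/6;  ∫_0^5/2 -490*x dx = -6125/4;  ∫_0^5/2 1225/4 dx = 6125/8.
  Sum: 6125/6 − 6125/4 + 6125/8 = 6125/24.
∫_0^5/2 u² dx = 30625/192, so ||u||_L² = 175*sqrt(3)/24.
∫_0^5/2 (u')² dx = 6125/24, so ||u'||_L² = 35*sqrt(30)/12.
Ratio ||u||_L² / ||u'||_L² = sqrt(10)/4.
Sharp Poincaré constant on H^1_0(0, 5/2) is C_P = L/π = 5/(2*π), achieved by sin(2*π/5·x).
A polynomial bump cannot attain the sharp Poincaré constant (only the first sine eigenfunction does), so the ratio is strictly less than C_P, consistent with ||u||_L² ≤ C_P ||u'||_L².


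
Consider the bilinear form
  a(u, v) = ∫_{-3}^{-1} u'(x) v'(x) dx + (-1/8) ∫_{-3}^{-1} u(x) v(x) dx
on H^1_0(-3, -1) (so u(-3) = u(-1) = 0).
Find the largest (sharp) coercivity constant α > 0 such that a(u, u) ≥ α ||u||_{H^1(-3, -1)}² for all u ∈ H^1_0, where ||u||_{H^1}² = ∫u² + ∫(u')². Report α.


α = (-1/2 + π^2)/(4 + π^2)

Coercivity of a(·,·) on H^1_0(-3, -1) means a(u, u) ≥ α ||u||_{H^1}² for every u ∈ H^1_0.
The interval has length L = 2, and Poincaré/coercivity depend only on L. Here a(u, u) = ∫(u')² + (-1/8)·∫u².
Here c = -1/8 < 0 with |c| < (π/L)² = π^2/4, so coercivity still holds. The condition a(u,u) ≥ α||u||_{H^1}² reads (1−α)∫(u')² ≥ (α−c)∫u². Any admissible α is ≤ 1 (rapidly oscillating u have ∫u²/∫(u')² → 0), and α = 1 would force 0 ≥ (1−c)∫u², impossible since c < 1; so 1−α > 0. By the sharp Poincaré inequality on H^1_0 of an interval of length L, ∫(u')² ≥ (π/L)²∫u² with equality for the first sine mode sin(π(x−x₀)/L) (x₀ the left endpoint), so the inequality holds for all u iff (1−α)(π/L)² ≥ α − c, i.e. α ≤ ((π/L)² + c)/((π/L)² + 1) = (1 + c(L/π)²)/(1 + (L/π)²). (Direct route, valid since c ≤ 0: Poincaré gives c∫u² ≥ c(L/π)²∫(u')², so a(u,u) ≥ (1 + c(L/π)²)∫(u')², while ||u||_{H^1}² ≤ (1 + (L/π)²)∫(u')²; dividing yields the same α.) With (π/L)² = π^2/4 and c = -1/8, the largest admissible constant is α = ((π/L)² + c)/((π/L)² + 1).
Simplifying, α = (-1/2 + π^2)/(4 + π^2).


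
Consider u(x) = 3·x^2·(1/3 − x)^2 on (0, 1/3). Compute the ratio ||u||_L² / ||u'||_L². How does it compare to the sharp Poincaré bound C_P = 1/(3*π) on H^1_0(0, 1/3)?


||u||_L² / ||u'||_L² = sqrt(3)/18 < C_P = 1/(3*π).

u(x) = 3·x^2·(1/3 − x)^2, so u'(x) = 2*x*(3*x - 1)*(6*x - 1)/3.
u(x) = 3·x^2·(1/3 − x)^2 vanishes at x = 0 and x = 1/3, so u ∈ H^1_0(0, 1/3). Differentiate via the product rule and integrate the resulting polynomials term by term.
  ∫_0^1/3 u² dx = ∫_0^1/3 (9*x^8 - 12*x^7 + 6*x^6 - 4*x^5/3 + x^4/9) dx. Term by term:
    ∫_0^1/3 9*x^8 dx = 1/19683;  ∫_0^1/3 -12*x^7 dx = -1/4374;  ∫_0^1/3 6*x^6 dx = 2/5103;
    ∫_0^1/3 -4*x^5/3 dx = -2/6561;  ∫_0^1/3 x^4/9 dx = 1/10935.
  Sum: 1/19683 − 1/4374 + 2/5103 − 2/6561 + 1/10935 = 1/1377810.
  ∫_0^1/3 (u')² dx = ∫_0^1/3 (144*x^6 - 144*x^5 + 52*x^4 - 8*x^3 + 4*x^2/9) dx. Term by term:
    ∫_0^1/3 144*x^6 dx = 16/1701;  ∫_0^1/3 -144*x^5 dx = -8/243;  ∫_0^1/3 52*x^4 dx = 52/1215;
    ∫_0^1/3 -8*x^3 dx = -2/81;  ∫_0^1/3 4*x^2/9 dx = 4/729.
  Sum: 16/1701 − 8/243 + 52/1215 − 2/81 + 4/729 = 2/25515.
∫_0^1/3 u² dx = 1/1377810, so ||u||_L² = sqrt(210)/17010.
∫_0^1/3 (u')² dx = 2/25515, so ||u'||_L² = sqrt(70)/945.
Ratio ||u||_L² / ||u'||_L² = sqrt(3)/18.
Sharp Poincaré constant on H^1_0(0, 1/3) is C_P = L/π = 1/(3*π), achieved by sin(3*π·x).
A polynomial bump cannot attain the sharp Poincaré constant (only the first sine eigenfunction does), so the ratio is strictly less than C_P, consistent with ||u||_L² ≤ C_P ||u'||_L².


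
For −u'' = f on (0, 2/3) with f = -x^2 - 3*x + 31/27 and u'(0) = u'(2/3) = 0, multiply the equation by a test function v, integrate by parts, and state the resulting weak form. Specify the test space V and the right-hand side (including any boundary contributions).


V = H^1(0, 2/3) (no boundary constraint on v; u is determined up to an additive constant); weak form: ∫_0^2/3 u'v' dx = ∫_0^2/3 (-x^2 - 3*x + 31/27) v dx for all v ∈ V.

Multiply both sides by a test function v and integrate from 0 to 2/3:
  ∫_0^2/3 −u''(x) v(x) dx = ∫_0^2/3 f(x) v(x) dx.
Integrate the LHS by parts once:
  ∫_0^2/3 −u'' v dx = −[u'(x) v(x)]_0^2/3 + ∫_0^2/3 u'(x) v'(x) dx.
Thus ∫_0^2/3 u'(x) v'(x) dx = ∫_0^2/3 f(x) v(x) dx + [u'(x) v(x)]_0^2/3.
Choose V so that boundary terms are either known or forced to vanish.
u has homogeneous Neumann: u'(0) = u'(2/3) = 0. So [u' v]_0^2/3 = 0·v(2/3) − 0·v(0) = 0 for any v; take V = H^1(0, 2/3).
Weak formulation: find u (satisfying any essential BC) such that ∫_0^2/3 u'(x) v'(x) dx = ∫_0^2/3 f v dx for all v ∈ V (homogeneous Neumann, so boundary terms vanish).
Substituting f(x) = -x^2 - 3*x + 31/27, the right-hand side is ∫_0^2/3 (-x^2 - 3*x + 31/27) v dx.
Compatibility check (pure Neumann): taking v ≡ 1 ∈ V gives 0 = ∫_0^2/3 f dx + (0) − (0), i.e. ∫_0^2/3 f dx must equal u'(0) − u'(2/3) = 0. Indeed ∫_0^2/3 (-x^2 - 3*x + 31/27) dx = 0, so the data are compatible. The solution is then unique only up to an additive constant (fix it e.g. by requiring ∫_0^2/3 u dx = 0).


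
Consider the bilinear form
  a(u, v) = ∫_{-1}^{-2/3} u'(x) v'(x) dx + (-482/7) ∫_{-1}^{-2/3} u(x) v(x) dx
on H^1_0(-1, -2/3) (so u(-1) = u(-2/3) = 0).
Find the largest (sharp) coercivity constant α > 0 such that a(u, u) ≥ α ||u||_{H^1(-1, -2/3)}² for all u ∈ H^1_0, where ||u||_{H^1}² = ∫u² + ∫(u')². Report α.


α = (-482 + 63*π^2)/(7*(1 + 9*π^2))

Coercivity of a(·,·) on H^1_0(-1, -2/3) means a(u, u) ≥ α ||u||_{H^1}² for every u ∈ H^1_0.
The interval has length L = 1/3, and Poincaré/coercivity depend only on L. Here a(u, u) = ∫(u')² + (-482/7)·∫u².
Here c = -482/7 < 0 with |c| < (π/L)² = 9*π^2, so coercivity still holds. The condition a(u,u) ≥ α||u||_{H^1}² reads (1−α)∫(u')² ≥ (α−c)∫u². Any admissible α is ≤ 1 (rapidly oscillating u have ∫u²/∫(u')² → 0), and α = 1 would force 0 ≥ (1−c)∫u², impossible since c < 1; so 1−α > 0. By the sharp Poincaré inequality on H^1_0 of an interval of length L, ∫(u')² ≥ (π/L)²∫u² with equality for the first sine mode sin(π(x−x₀)/L) (x₀ the left endpoint), so the inequality holds for all u iff (1−α)(π/L)² ≥ α − c, i.e. α ≤ ((π/L)² + c)/((π/L)² + 1) = (1 + c(L/π)²)/(1 + (L/π)²). (Direct route, valid since c ≤ 0: Poincaré gives c∫u² ≥ c(L/π)²∫(u')², so a(u,u) ≥ (1 + c(L/π)²)∫(u')², while ||u||_{H^1}² ≤ (1 + (L/π)²)∫(u')²; dividing yields the same α.) With (π/L)² = 9*π^2 and c = -482/7, the largest admissible constant is α = ((π/L)² + c)/((π/L)² + 1).
Simplifying, α = (-482 + 63*π^2)/(7*(1 + 9*π^2)).


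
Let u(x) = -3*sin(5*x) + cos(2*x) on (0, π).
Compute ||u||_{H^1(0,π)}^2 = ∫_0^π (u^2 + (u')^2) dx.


||u||_{H^1(0,π)}^2 = -100/7 + 239*π/2

u'(x) = -2*sin(2*x) - 15*cos(5*x).
Expand u² and (u')² and integrate term by term on (0, π), using: for integers n ≥ 1, ∫_0^π sin²(nx) dx = ∫_0^π cos²(nx) dx = π/2; for n ≠ n', ∫_0^π sin(nx)sin(n'x) dx = ∫_0^π cos(nx)cos(n'x) dx = 0; and by product-to-sum, ∫_0^π sin(nx)cos(n'x) dx = ½∫_0^π [sin((n+n')x) + sin((n−n')x)] dx, which is 0 when n+n' is even and 2n/(n²−n'²) when n+n' is odd (it need not vanish on (0, π)).
  u² squared terms: (-3)²·∫sin(5x)² dx = 9·π/2 = 9*π/2;  (1)²·∫cos(2x)² dx = 1·π/2 = π/2.
  u² cross terms: 2·(-3)·(1)·∫sin(5x)·cos(2x) dx = -6·(10/21) = -20/7.
  So ∫_0^π u² dx = 9*π/2 + π/2 − 20/7 = -20/7 + 5*π.
  (u')² squared terms: (-15)²·∫cos(5x)² dx = 225·π/2 = 225*π/2;  (-2)²·∫sin(2x)² dx = 4·π/2 = 2*π.
  (u')² cross terms: 2·(-15)·(-2)·∫cos(5x)·sin(2x) dx = 60·(-4/21) = -80/7.
  So ∫_0^π (u')² dx = 225*π/2 + 2*π − 80/7 = -80/7 + 229*π/2.
||u||_{H^1}^2 = (-20/7 + 5*π) + (-80/7 + 229*π/2) = -100/7 + 239*π/2.


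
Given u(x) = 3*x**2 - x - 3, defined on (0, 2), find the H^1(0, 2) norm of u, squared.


||u||_{H^1}^2 = 1384/15

The H^1 norm (squared) on an interval (0, L) is
  ||u||_{H^1}^2 = ∫_0^L u(x)^2 dx + ∫_0^L u'(x)^2 dx.
Compute u'(x) = 6*x - 1.
Then u(x)^2 = 9*x**4 - 6*x**3 - 17*x**2 + 6*x + 9 and u'(x)^2 = 36*x**2 - 12*x + 1.
Integrate each monomial from 0 to 2 using ∫_0^2 c·x^n dx = c·2^(n+1)/(n+1):
  ∫_0^2 u(x)^2 dx = ∫_0^2 (9*x^4 - 6*x^3 - 17*x^2 + 6*x + 9) dx. Term by term:
    ∫_0^2 9*x^4 dx = 288/5;  ∫_0^2 -6*x^3 dx = -24;  ∫_0^2 -17*x^2 dx = -136/3;
    ∫_0^2 6*x dx = 12;  ∫_0^2 9 dx = 18.
  Sum: 288/5 − 24 − 136/3 + 12 + 18 = 274/15.
  ∫_0^2 u'(x)^2 dx = ∫_0^2 (36*x^2 - 12*x + 1) dx. Term by term:
    ∫_0^2 36*x^2 dx = 96;  ∫_0^2 -12*x dx = -24;  ∫_0^2 1 dx = 2.
  Sum: 96 − 24 + 2 = 74.
Adding: ||u||_{H^1}^2 = 274/15 + 74 = 1384/15.


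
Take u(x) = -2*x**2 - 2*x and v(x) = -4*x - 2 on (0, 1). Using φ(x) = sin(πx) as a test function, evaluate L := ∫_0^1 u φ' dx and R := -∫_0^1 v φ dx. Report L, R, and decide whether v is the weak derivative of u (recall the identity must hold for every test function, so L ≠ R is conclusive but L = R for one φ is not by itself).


LHS = 8/π, RHS = 8/π. Yes, v = u' weakly.

u(x) = -2*x**2 - 2*x, classical derivative u'(x) = -4*x - 2.
φ(x) = sin(πx), so φ'(x) = π*cos(π*x).
Note φ(0) = φ(1) = 0, so the boundary term u·φ vanishes.
LHS = ∫_0^1 u(x) φ'(x) dx = ∫_0^1 (-2*π*x^2*cos(π*x) - 2*π*x*cos(π*x)) dx. Term by term:
  ∫_0^1 -2*π*x*cos(π*x) dx = 4/π;  ∫_0^1 -2*π*x^2*cos(π*x) dx = 4/π.
Sum: 4/π + 4/π = 8/π.
So LHS = 8/π.
∫_0^1 v(x) φ(x) dx = ∫_0^1 (-4*x*sin(π*x) - 2*sin(π*x)) dx. Term by term:
  ∫_0^1 -2*sin(π*x) dx = -4/π;  ∫_0^1 -4*x*sin(π*x) dx = -4/π.
Sum: -4/π − 4/π = -8/π.
So RHS = -∫_0^1 v(x) φ(x) dx = 8/π.
LHS = RHS, so the identity holds for this test φ.
Moreover u is smooth here and v(x) = u'(x) = -4*x - 2 pointwise, so the identity holds for every test function. Hence v is the weak derivative of u.


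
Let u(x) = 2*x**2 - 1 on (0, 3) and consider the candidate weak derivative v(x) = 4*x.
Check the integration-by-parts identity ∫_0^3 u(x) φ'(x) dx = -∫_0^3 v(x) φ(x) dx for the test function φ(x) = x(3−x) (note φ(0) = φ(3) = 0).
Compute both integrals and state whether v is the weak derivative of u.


LHS = -27, RHS = -27. Yes, v = u' weakly.

u(x) = 2*x**2 - 1, classical derivative u'(x) = 4*x.
φ(x) = x(3−x), so φ'(x) = 3 - 2*x.
Note φ(0) = φ(3) = 0, so the boundary term u·φ vanishes.
LHS = ∫_0^3 u(x) φ'(x) dx = ∫_0^3 (-4*x^3 + 6*x^2 + 2*x - 3) dx. Term by term:
  ∫_0^3 -4*x^3 dx = -81;  ∫_0^3 6*x^2 dx = 54;  ∫_0^3 2*x dx = 9;
  ∫_0^3 -3 dx = -9.
Sum: -81 + 54 + 9 − 9 = -27.
So LHS = -27.
∫_0^3 v(x) φ(x) dx = ∫_0^3 (-4*x^3 + 12*x^2) dx. Term by term:
  ∫_0^3 -4*x^3 dx = -81;  ∫_0^3 12*x^2 dx = 108.
Sum: -81 + 108 = 27.
So RHS = -∫_0^3 v(x) φ(x) dx = -27.
LHS = RHS, so the identity holds for this test φ.
Moreover u is smooth here and v(x) = u'(x) = 4*x pointwise, so the identity holds for every test function. Hence v is the weak derivative of u.


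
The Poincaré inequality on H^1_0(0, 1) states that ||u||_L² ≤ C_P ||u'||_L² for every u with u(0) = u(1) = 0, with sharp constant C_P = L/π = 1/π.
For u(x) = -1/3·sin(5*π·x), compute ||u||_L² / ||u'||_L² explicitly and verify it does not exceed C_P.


||u||_L² / ||u'||_L² = 1/(5*π) < C_P = 1/π.

u(x) = -1/3·sin(5*π·x), so u'(x) = -5*π*cos(5*π*x)/3.
Writing u(x) = A·sin(kπx/L) with A = -1/3 and k = 5, use ∫_0^L sin²(kπx/L) dx = L/2 and ∫_0^L cos²(kπx/L) dx = L/2.
u² = 1/9·sin²(5*π·x) and (u')² = 25*π^2/9·cos²(5*π·x), and each of sin², cos² integrates to L/2 = 1/2 over (0, 1).
∫_0^1 u² dx = 1/18, so ||u||_L² = sqrt(2)/6.
∫_0^1 (u')² dx = 25*π^2/18, so ||u'||_L² = 5*sqrt(2)*π/6.
Ratio ||u||_L² / ||u'||_L² = 1/(5*π).
Sharp Poincaré constant on H^1_0(0, 1) is C_P = L/π = 1/π, achieved by sin(π·x).
This is the k = 5 harmonic; the ratio L/(kπ) is strictly less than C_P = L/π, consistent with the sharp inequality ||u||_L² ≤ C_P ||u'||_L².


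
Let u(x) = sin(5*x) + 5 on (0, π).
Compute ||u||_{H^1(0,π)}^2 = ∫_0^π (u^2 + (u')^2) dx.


||u||_{H^1(0,π)}^2 = 4 + 38*π

u'(x) = 5*cos(5*x).
Expand u² and (u')² and integrate term by term on (0, π), using: for integers n ≥ 1, ∫_0^π sin²(nx) dx = ∫_0^π cos²(nx) dx = π/2; for n ≠ n', ∫_0^π sin(nx)sin(n'x) dx = ∫_0^π cos(nx)cos(n'x) dx = 0; and by product-to-sum, ∫_0^π sin(nx)cos(n'x) dx = ½∫_0^π [sin((n+n')x) + sin((n−n')x)] dx, which is 0 when n+n' is even and 2n/(n²−n'²) when n+n' is odd (it need not vanish on (0, π)). For the constant mode: ∫_0^π 1 dx = π, ∫_0^π cos(nx) dx = 0, ∫_0^π sin(nx) dx = (1−(−1)^n)/n.
  u² squared terms: (5)²·∫1 dx = 25·π = 25*π;  (1)²·∫sin(5x)² dx = 1·π/2 = π/2.
  u² cross terms: 2·(5)·(1)·∫1·sin(5x) dx = 10·(2/5) = 4.
  So ∫_0^π u² dx = 25*π + π/2 + 4 = 4 + 51*π/2.
  (u')² squared terms: (5)²·∫cos(5x)² dx = 25·π/2 = 25*π/2.
  So ∫_0^π (u')² dx = 25*π/2.
||u||_{H^1}^2 = (4 + 51*π/2) + (25*π/2) = 4 + 38*π.


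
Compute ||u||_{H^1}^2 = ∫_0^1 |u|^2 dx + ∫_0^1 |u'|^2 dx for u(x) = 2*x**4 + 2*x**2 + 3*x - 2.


||u||_{H^1}^2 = 4057/63

The H^1 norm (squared) on an interval (0, L) is
  ||u||_{H^1}^2 = ∫_0^L u(x)^2 dx + ∫_0^L u'(x)^2 dx.
Compute u'(x) = 8*x**3 + 4*x + 3.
Then u(x)^2 = 4*x**8 + 8*x**6 + 12*x**5 - 4*x**4 + 12*x**3 + x**2 - 12*x + 4 and u'(x)^2 = 64*x**6 + 64*x**4 + 48*x**3 + 16*x**2 + 24*x + 9.
Integrate each monomial from 0 to 1 using ∫_0^1 c·x^n dx = c·1^(n+1)/(n+1):
  ∫_0^1 u(x)^2 dx = ∫_0^1 (4*x^8 + 8*x^6 + 12*x^5 - 4*x^4 + 12*x^3 + x^2 - 12*x + 4) dx. Term by term:
    ∫_0^1 4*x^8 dx = 4/9;  ∫_0^1 8*x^6 dx = 8/7;  ∫_0^1 12*x^5 dx = 2;
    ∫_0^1 -4*x^4 dx = -4/5;  ∫_0^1 12*x^3 dx = 3;  ∫_0^1 x^2 dx = 1/3;
    ∫_0^1 -12*x dx = -6;  ∫_0^1 4 dx = 4.
  Sum: 4/9 + 8/7 + 2 − 4/5 + 3 + 1/3 − 6 + 4 = 1298/315.
  ∫_0^1 u'(x)^2 dx = ∫_0^1 (64*x^6 + 64*x^4 + 48*x^3 + 16*x^2 + 24*x + 9) dx. Term by term:
    ∫_0^1 64*x^6 dx = 64/7;  ∫_0^1 64*x^4 dx = 64/5;  ∫_0^1 48*x^3 dx = 12;
    ∫_0^1 16*x^2 dx = 16/3;  ∫_0^1 24*x dx = 12;  ∫_0^1 9 dx = 9.
  Sum: 64/7 + 64/5 + 12 + 16/3 + 12 + 9 = 6329/105.
Adding: ||u||_{H^1}^2 = 1298/315 + 6329/105 = 4057/63.


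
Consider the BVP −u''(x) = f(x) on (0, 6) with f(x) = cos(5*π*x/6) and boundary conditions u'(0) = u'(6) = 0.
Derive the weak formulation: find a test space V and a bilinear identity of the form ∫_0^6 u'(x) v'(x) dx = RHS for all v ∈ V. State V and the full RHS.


V = H^1(0, 6) (no boundary constraint on v; u is determined up to an additive constant); weak form: ∫_0^6 u'v' dx = ∫_0^6 (cos(5*π*x/6)) v dx for all v ∈ V.

Multiply both sides by a test function v and integrate from 0 to 6:
  ∫_0^6 −u''(x) v(x) dx = ∫_0^6 f(x) v(x) dx.
Integrate the LHS by parts once:
  ∫_0^6 −u'' v dx = −[u'(x) v(x)]_0^6 + ∫_0^6 u'(x) v'(x) dx.
Thus ∫_0^6 u'(x) v'(x) dx = ∫_0^6 f(x) v(x) dx + [u'(x) v(x)]_0^6.
Choose V so that boundary terms are either known or forced to vanish.
u has homogeneous Neumann: u'(0) = u'(6) = 0. So [u' v]_0^6 = 0·v(6) − 0·v(0) = 0 for any v; take V = H^1(0, 6).
Weak formulation: find u (satisfying any essential BC) such that ∫_0^6 u'(x) v'(x) dx = ∫_0^6 f v dx for all v ∈ V (homogeneous Neumann, so boundary terms vanish).
Substituting f(x) = cos(5*π*x/6), the right-hand side is ∫_0^6 (cos(5*π*x/6)) v dx.
Compatibility check (pure Neumann): taking v ≡ 1 ∈ V gives 0 = ∫_0^6 f dx + (0) − (0), i.e. ∫_0^6 f dx must equal u'(0) − u'(6) = 0. Indeed ∫_0^6 (cos(5*π*x/6)) dx = 0, so the data are compatible. The solution is then unique only up to an additive constant (fix it e.g. by requiring ∫_0^6 u dx = 0).


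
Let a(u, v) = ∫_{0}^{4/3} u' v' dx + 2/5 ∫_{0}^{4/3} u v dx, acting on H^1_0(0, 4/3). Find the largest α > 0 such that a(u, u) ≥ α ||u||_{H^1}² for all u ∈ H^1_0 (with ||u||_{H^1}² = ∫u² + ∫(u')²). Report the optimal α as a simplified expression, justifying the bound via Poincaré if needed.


α = (32 + 45*π^2)/(5*(16 + 9*π^2))

Coercivity of a(·,·) on H^1_0(0, 4/3) means a(u, u) ≥ α ||u||_{H^1}² for every u ∈ H^1_0.
The interval has length L = 4/3, and Poincaré/coercivity depend only on L. Here a(u, u) = ∫(u')² + (2/5)·∫u².
Here 0 < c = 2/5 < 1. The condition a(u,u) ≥ α||u||_{H^1}² reads (1−α)∫(u')² ≥ (α−c)∫u². Any admissible α is ≤ 1 (rapidly oscillating u have ∫u²/∫(u')² → 0), and α = 1 would force 0 ≥ (1−c)∫u², impossible since c < 1; so 1−α > 0. By the sharp Poincaré inequality on H^1_0 of an interval of length L, ∫(u')² ≥ (π/L)²∫u² with equality for the first sine mode sin(π(x−x₀)/L) (x₀ the left endpoint), so the inequality holds for all u iff (1−α)(π/L)² ≥ α − c, i.e. α ≤ ((π/L)² + c)/((π/L)² + 1) = (1 + c(L/π)²)/(1 + (L/π)²). With (π/L)² = 9*π^2/16 and c = 2/5, the largest admissible constant is α = ((π/L)² + c)/((π/L)² + 1).
Simplifying, α = (32 + 45*π^2)/(5*(16 + 9*π^2)).


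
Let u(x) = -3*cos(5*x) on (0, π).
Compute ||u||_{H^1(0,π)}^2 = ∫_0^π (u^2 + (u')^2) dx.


||u||_{H^1(0,π)}^2 = 117*π

u'(x) = 15*sin(5*x).
Expand u² and (u')² and integrate term by term on (0, π), using: for integers n ≥ 1, ∫_0^π sin²(nx) dx = ∫_0^π cos²(nx) dx = π/2; for n ≠ n', ∫_0^π sin(nx)sin(n'x) dx = ∫_0^π cos(nx)cos(n'x) dx = 0; and by product-to-sum, ∫_0^π sin(nx)cos(n'x) dx = ½∫_0^π [sin((n+n')x) + sin((n−n')x)] dx, which is 0 when n+n' is even and 2n/(n²−n'²) when n+n' is odd (it need not vanish on (0, π)).
  u² squared terms: (-3)²·∫cos(5x)² dx = 9·π/2 = 9*π/2.
  So ∫_0^π u² dx = 9*π/2.
  (u')² squared terms: (15)²·∫sin(5x)² dx = 225·π/2 = 225*π/2.
  So ∫_0^π (u')² dx = 225*π/2.
||u||_{H^1}^2 = (9*π/2) + (225*π/2) = 117*π.


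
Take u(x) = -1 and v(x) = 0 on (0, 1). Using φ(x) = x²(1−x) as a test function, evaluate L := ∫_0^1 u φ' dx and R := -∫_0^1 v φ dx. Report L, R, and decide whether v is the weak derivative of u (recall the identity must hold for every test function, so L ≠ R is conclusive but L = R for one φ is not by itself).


LHS = 0, RHS = 0. Yes, v = u' weakly.

u(x) = -1, classical derivative u'(x) = 0.
φ(x) = x²(1−x), so φ'(x) = x*(2 - 3*x).
Note φ(0) = φ(1) = 0, so the boundary term u·φ vanishes.
LHS = ∫_0^1 u(x) φ'(x) dx = ∫_0^1 (3*x^2 - 2*x) dx. Term by term:
  ∫_0^1 3*x^2 dx = 1;  ∫_0^1 -2*x dx = -1.
Sum: 1 − 1 = 0.
So LHS = 0.
∫_0^1 v(x) φ(x) dx = ∫_0^1 (0) dx. Term by term:
  ∫_0^1 0 dx = 0.
So RHS = -∫_0^1 v(x) φ(x) dx = 0.
LHS = RHS, so the identity holds for this test φ.
Moreover u is smooth here and v(x) = u'(x) = 0 pointwise, so the identity holds for every test function. Hence v is the weak derivative of u.


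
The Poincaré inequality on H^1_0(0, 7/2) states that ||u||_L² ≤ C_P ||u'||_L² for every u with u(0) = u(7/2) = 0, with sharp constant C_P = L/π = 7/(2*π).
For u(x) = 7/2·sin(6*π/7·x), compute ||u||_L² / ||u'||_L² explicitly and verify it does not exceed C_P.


||u||_L² / ||u'||_L² = 7/(6*π) < C_P = 7/(2*π).

u(x) = 7/2·sin(6*π/7·x), so u'(x) = 3*π*cos(6*π*x/7).
Writing u(x) = A·sin(kπx/L) with A = 7/2 and k = 3, use ∫_0^L sin²(kπx/L) dx = L/2 and ∫_0^L cos²(kπx/L) dx = L/2.
u² = 49/4·sin²(6*π/7·x) and (u')² = 9*π^2·cos²(6*π/7·x), and each of sin², cos² integrates to L/2 = 7/4 over (0, 7/2).
∫_0^7/2 u² dx = 343/16, so ||u||_L² = 7*sqrt(7)/4.
∫_0^7/2 (u')² dx = 63*π^2/4, so ||u'||_L² = 3*sqrt(7)*π/2.
Ratio ||u||_L² / ||u'||_L² = 7/(6*π).
Sharp Poincaré constant on H^1_0(0, 7/2) is C_P = L/π = 7/(2*π), achieved by sin(2*π/7·x).
This is the k = 3 harmonic; the ratio L/(kπ) is strictly less than C_P = L/π, consistent with the sharp inequality ||u||_L² ≤ C_P ||u'||_L².


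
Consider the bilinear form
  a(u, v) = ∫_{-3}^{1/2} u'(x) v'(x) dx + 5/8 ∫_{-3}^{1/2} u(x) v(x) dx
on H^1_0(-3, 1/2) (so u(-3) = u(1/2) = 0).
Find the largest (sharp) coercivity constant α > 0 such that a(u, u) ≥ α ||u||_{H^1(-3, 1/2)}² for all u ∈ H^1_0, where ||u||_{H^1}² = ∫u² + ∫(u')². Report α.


α = (245 + 32*π^2)/(8*(4*π^2 + 49))

Coercivity of a(·,·) on H^1_0(-3, 1/2) means a(u, u) ≥ α ||u||_{H^1}² for every u ∈ H^1_0.
The interval has length L = 7/2, and Poincaré/coercivity depend only on L. Here a(u, u) = ∫(u')² + (5/8)·∫u².
Here 0 < c = 5/8 < 1. The condition a(u,u) ≥ α||u||_{H^1}² reads (1−α)∫(u')² ≥ (α−c)∫u². Any admissible α is ≤ 1 (rapidly oscillating u have ∫u²/∫(u')² → 0), and α = 1 would force 0 ≥ (1−c)∫u², impossible since c < 1; so 1−α > 0. By the sharp Poincaré inequality on H^1_0 of an interval of length L, ∫(u')² ≥ (π/L)²∫u² with equality for the first sine mode sin(π(x−x₀)/L) (x₀ the left endpoint), so the inequality holds for all u iff (1−α)(π/L)² ≥ α − c, i.e. α ≤ ((π/L)² + c)/((π/L)² + 1) = (1 + c(L/π)²)/(1 + (L/π)²). With (π/L)² = 4*π^2/49 and c = 5/8, the largest admissible constant is α = ((π/L)² + c)/((π/L)² + 1).
Simplifying, α = (245 + 32*π^2)/(8*(4*π^2 + 49)).


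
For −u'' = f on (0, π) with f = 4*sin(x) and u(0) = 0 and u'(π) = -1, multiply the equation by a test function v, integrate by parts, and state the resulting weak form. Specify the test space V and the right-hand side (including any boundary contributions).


V = {v ∈ H^1(0, π) : v(0) = 0} (test functions vanish at x = 0 where u is specified); weak form: ∫_0^π u'v' dx = ∫_0^π (4*sin(x)) v dx − v(π) for all v ∈ V.

Multiply both sides by a test function v and integrate from 0 to π:
  ∫_0^π −u''(x) v(x) dx = ∫_0^π f(x) v(x) dx.
Integrate the LHS by parts once:
  ∫_0^π −u'' v dx = −[u'(x) v(x)]_0^π + ∫_0^π u'(x) v'(x) dx.
Thus ∫_0^π u'(x) v'(x) dx = ∫_0^π f(x) v(x) dx + [u'(x) v(x)]_0^π.
Choose V so that boundary terms are either known or forced to vanish.
Mixed BC: u(0) = 0 (Dirichlet) and u'(π) = -1 (Neumann). Define V = {v ∈ H^1(0, π) : v(0) = 0}. Then [u' v]_0^π = u'(π)·v(π) − u'(0)·0 = − v(π).
Weak formulation: find u (satisfying any essential BC) such that ∫_0^π u'(x) v'(x) dx = ∫_0^π f v dx − v(π) for all v ∈ V (Dirichlet at 0 absorbed into V; Neumann datum at x = π contributes the boundary term).
Substituting f(x) = 4*sin(x), the right-hand side is ∫_0^π (4*sin(x)) v dx − v(π).


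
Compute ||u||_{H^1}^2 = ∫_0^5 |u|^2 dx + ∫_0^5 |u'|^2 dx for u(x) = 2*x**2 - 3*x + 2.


||u||_{H^1}^2 = 1615

The H^1 norm (squared) on an interval (0, L) is
  ||u||_{H^1}^2 = ∫_0^L u(x)^2 dx + ∫_0^L u'(x)^2 dx.
Compute u'(x) = 4*x - 3.
Then u(x)^2 = 4*x**4 - 12*x**3 + 17*x**2 - 12*x + 4 and u'(x)^2 = 16*x**2 - 24*x + 9.
Integrate each monomial from 0 to 5 using ∫_0^5 c·x^n dx = c·5^(n+1)/(n+1):
  ∫_0^5 u(x)^2 dx = ∫_0^5 (4*x^4 - 12*x^3 + 17*x^2 - 12*x + 4) dx. Term by term:
    ∫_0^5 4*x^4 dx = 2500;  ∫_0^5 -12*x^3 dx = -1875;  ∫_0^5 17*x^2 dx = 2125/3;
    ∫_0^5 -12*x dx = -150;  ∫_0^5 4 dx = 20.
  Sum: 2500 − 1875 + 2125/3 − 150 + 20 = 3610/3.
  ∫_0^5 u'(x)^2 dx = ∫_0^5 (16*x^2 - 24*x + 9) dx. Term by term:
    ∫_0^5 16*x^2 dx = 2000/3;  ∫_0^5 -24*x dx = -300;  ∫_0^5 9 dx = 45.
  Sum: 2000/3 − 300 + 45 = 1235/3.
Adding: ||u||_{H^1}^2 = 3610/3 + 1235/3 = 1615.


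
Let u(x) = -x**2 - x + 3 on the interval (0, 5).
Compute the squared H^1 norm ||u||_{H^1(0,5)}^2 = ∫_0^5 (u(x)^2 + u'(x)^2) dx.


||u||_{H^1}^2 = 5525/6

The H^1 norm (squared) on an interval (0, L) is
  ||u||_{H^1}^2 = ∫_0^L u(x)^2 dx + ∫_0^L u'(x)^2 dx.
Compute u'(x) = -2*x - 1.
Then u(x)^2 = x**4 + 2*x**3 - 5*x**2 - 6*x + 9 and u'(x)^2 = 4*x**2 + 4*x + 1.
Integrate each monomial from 0 to 5 using ∫_0^5 c·x^n dx = c·5^(n+1)/(n+1):
  ∫_0^5 u(x)^2 dx = ∫_0^5 (x^4 + 2*x^3 - 5*x^2 - 6*x + 9) dx. Term by term:
    ∫_0^5 x^4 dx = 625;  ∫_0^5 2*x^3 dx = 625/2;  ∫_0^5 -5*x^2 dx = -625/3;
    ∫_0^5 -6*x dx = -75;  ∫_0^5 9 dx = 45.
  Sum: 625 + 625/2 − 625/3 − 75 + 45 = 4195/6.
  ∫_0^5 u'(x)^2 dx = ∫_0^5 (4*x^2 + 4*x + 1) dx. Term by term:
    ∫_0^5 4*x^2 dx = 500/3;  ∫_0^5 4*x dx = 50;  ∫_0^5 1 dx = 5.
  Sum: 500/3 + 50 + 5 = 665/3.
Adding: ||u||_{H^1}^2 = 4195/6 + 665/3 = 5525/6.


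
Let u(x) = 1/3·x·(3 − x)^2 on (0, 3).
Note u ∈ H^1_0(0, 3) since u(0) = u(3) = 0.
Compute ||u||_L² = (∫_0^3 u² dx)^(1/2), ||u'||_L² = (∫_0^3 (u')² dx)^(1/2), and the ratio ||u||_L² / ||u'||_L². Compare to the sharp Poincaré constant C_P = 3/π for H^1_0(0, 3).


||u||_L² / ||u'||_L² = 3*sqrt(14)/14 < C_P = 3/π.

u(x) = 1/3·x·(3 − x)^2, so u'(x) = (x - 3)*(x - 1).
u(x) = 1/3·x·(3 − x)^2 vanishes at x = 0 and x = 3, so u ∈ H^1_0(0, 3). Differentiate via the product rule and integrate the resulting polynomials term by term.
  ∫_0^3 u² dx = ∫_0^3 (x^6/9 - 4*x^5/3 + 6*x^4 - 12*x^3 + 9*x^2) dx. Term by term:
    ∫_0^3 x^6/9 dx = 243/7;  ∫_0^3 -4*x^5/3 dx = -162;  ∫_0^3 6*x^4 dx = 1458/5;
    ∫_0^3 -12*x^3 dx = -243;  ∫_0^3 9*x^2 dx = 81.
  Sum: 243/7 − 162 + 1458/5 − 243 + 81 = 81/35.
  ∫_0^3 (u')² dx = ∫_0^3 (x^4 - 8*x^3 + 22*x^2 - 24*x + 9) dx. Term by term:
    ∫_0^3 x^4 dx = 243/5;  ∫_0^3 -8*x^3 dx = -162;  ∫_0^3 22*x^2 dx = 198;
    ∫_0^3 -24*x dx = -108;  ∫_0^3 9 dx = 27.
  Sum: 243/5 − 162 + 198 − 108 + 27 = 18/5.
∫_0^3 u² dx = 81/35, so ||u||_L² = 9*sqrt(35)/35.
∫_0^3 (u')² dx = 18/5, so ||u'||_L² = 3*sqrt(10)/5.
Ratio ||u||_L² / ||u'||_L² = 3*sqrt(14)/14.
Sharp Poincaré constant on H^1_0(0, 3) is C_P = L/π = 3/π, achieved by sin(π/3·x).
A polynomial bump cannot attain the sharp Poincaré constant (only the first sine eigenfunction does), so the ratio is strictly less than C_P, consistent with ||u||_L² ≤ C_P ||u'||_L².


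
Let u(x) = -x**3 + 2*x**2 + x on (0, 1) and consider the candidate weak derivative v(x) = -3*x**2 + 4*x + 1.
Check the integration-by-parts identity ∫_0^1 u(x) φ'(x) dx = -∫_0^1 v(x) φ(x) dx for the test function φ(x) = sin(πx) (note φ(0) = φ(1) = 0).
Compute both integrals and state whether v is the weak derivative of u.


LHS = -3/π - 12/π^3, RHS = -3/π - 12/π^3. Yes, v = u' weakly.

u(x) = -x**3 + 2*x**2 + x, classical derivative u'(x) = -3*x**2 + 4*x + 1.
φ(x) = sin(πx), so φ'(x) = π*cos(π*x).
Note φ(0) = φ(1) = 0, so the boundary term u·φ vanishes.
LHS = ∫_0^1 u(x) φ'(x) dx = ∫_0^1 (-π*x^3*cos(π*x) + 2*π*x^2*cos(π*x) + π*x*cos(π*x)) dx. Term by term:
  ∫_0^1 π*x*cos(π*x) dx = -2/π;  ∫_0^1 -π*x^3*cos(π*x) dx = -12/π^3 + 3/π;  ∫_0^1 2*π*x^2*cos(π*x) dx = -4/π.
Sum: -2/π + -12/π^3 + 3/π − 4/π = -3/π - 12/π^3.
So LHS = -3/π - 12/π^3.
∫_0^1 v(x) φ(x) dx = ∫_0^1 (-3*x^2*sin(π*x) + 4*x*sin(π*x) + sin(π*x)) dx. Term by term:
  ∫_0^1 -3*x^2*sin(π*x) dx = -3/π + 12/π^3;  ∫_0^1 4*x*sin(π*x) dx = 4/π;  ∫_0^1 sin(π*x) dx = 2/π.
Sum: -3/π + 12/π^3 + 4/π + 2/π = 12/π^3 + 3/π.
So RHS = -∫_0^1 v(x) φ(x) dx = -3/π - 12/π^3.
LHS = RHS, so the identity holds for this test φ.
Moreover u is smooth here and v(x) = u'(x) = -3*x**2 + 4*x + 1 pointwise, so the identity holds for every test function. Hence v is the weak derivative of u.


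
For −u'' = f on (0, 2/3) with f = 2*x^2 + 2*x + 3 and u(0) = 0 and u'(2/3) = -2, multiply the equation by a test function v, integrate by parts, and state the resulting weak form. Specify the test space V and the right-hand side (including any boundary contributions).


V = {v ∈ H^1(0, 2/3) : v(0) = 0} (test functions vanish at x = 0 where u is specified); weak form: ∫_0^2/3 u'v' dx = ∫_0^2/3 (2*x^2 + 2*x + 3) v dx − 2·v(2/3) for all v ∈ V.

Multiply both sides by a test function v and integrate from 0 to 2/3:
  ∫_0^2/3 −u''(x) v(x) dx = ∫_0^2/3 f(x) v(x) dx.
Integrate the LHS by parts once:
  ∫_0^2/3 −u'' v dx = −[u'(x) v(x)]_0^2/3 + ∫_0^2/3 u'(x) v'(x) dx.
Thus ∫_0^2/3 u'(x) v'(x) dx = ∫_0^2/3 f(x) v(x) dx + [u'(x) v(x)]_0^2/3.
Choose V so that boundary terms are either known or forced to vanish.
Mixed BC: u(0) = 0 (Dirichlet) and u'(2/3) = -2 (Neumann). Define V = {v ∈ H^1(0, 2/3) : v(0) = 0}. Then [u' v]_0^2/3 = u'(2/3)·v(2/3) − u'(0)·0 = − 2·v(2/3).
Weak formulation: find u (satisfying any essential BC) such that ∫_0^2/3 u'(x) v'(x) dx = ∫_0^2/3 f v dx − 2·v(2/3) for all v ∈ V (Dirichlet at 0 absorbed into V; Neumann datum at x = 2/3 contributes the boundary term).
Substituting f(x) = 2*x^2 + 2*x + 3, the right-hand side is ∫_0^2/3 (2*x^2 + 2*x + 3) v dx − 2·v(2/3).


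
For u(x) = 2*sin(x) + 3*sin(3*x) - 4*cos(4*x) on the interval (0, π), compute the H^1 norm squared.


||u||_{H^1(0,π)}^2 = 40528/105 + 185*π

u'(x) = 16*sin(4*x) + 2*cos(x) + 9*cos(3*x).
Expand u² and (u')² and integrate term by term on (0, π), using: for integers n ≥ 1, ∫_0^π sin²(nx) dx = ∫_0^π cos²(nx) dx = π/2; for n ≠ n', ∫_0^π sin(nx)sin(n'x) dx = ∫_0^π cos(nx)cos(n'x) dx = 0; and by product-to-sum, ∫_0^π sin(nx)cos(n'x) dx = ½∫_0^π [sin((n+n')x) + sin((n−n')x)] dx, which is 0 when n+n' is even and 2n/(n²−n'²) when n+n' is odd (it need not vanish on (0, π)).
  u² squared terms: (-4)²·∫cos(4x)² dx = 16·π/2 = 8*π;  (2)²·∫sin(x)² dx = 4·π/2 = 2*π;  (3)²·∫sin(3x)² dx = 9·π/2 = 9*π/2.
  u² cross terms: 2·(-4)·(2)·∫cos(4x)·sin(x) dx = -16·(-2/15) = 32/15;  2·(-4)·(3)·∫cos(4x)·sin(3x) dx = -24·(-6/7) = 144/7;  2·(2)·(3)·∫sin(x)·sin(3x) dx = 12·(0) = 0.
  So ∫_0^π u² dx = 8*π + 2*π + 9*π/2 + 32/15 + 144/7 + 0 = 2384/105 + 29*π/2.
  (u')² squared terms: (2)²·∫cos(x)² dx = 4·π/2 = 2*π;  (9)²·∫cos(3x)² dx = 81·π/2 = 81*π/2;  (16)²·∫sin(4x)² dx = 256·π/2 = 128*π.
  (u')² cross terms: 2·(2)·(9)·∫cos(x)·cos(3x) dx = 36·(0) = 0;  2·(2)·(16)·∫cos(x)·sin(4x) dx = 64·(8/15) = 512/15;  2·(9)·(16)·∫cos(3x)·sin(4x) dx = 288·(8/7) = 2304/7.
  So ∫_0^π (u')² dx = 2*π + 81*π/2 + 128*π + 0 + 512/15 + 2304/7 = 38144/105 + 341*π/2.
||u||_{H^1}^2 = (2384/105 + 29*π/2) + (38144/105 + 341*π/2) = 40528/105 + 185*π.


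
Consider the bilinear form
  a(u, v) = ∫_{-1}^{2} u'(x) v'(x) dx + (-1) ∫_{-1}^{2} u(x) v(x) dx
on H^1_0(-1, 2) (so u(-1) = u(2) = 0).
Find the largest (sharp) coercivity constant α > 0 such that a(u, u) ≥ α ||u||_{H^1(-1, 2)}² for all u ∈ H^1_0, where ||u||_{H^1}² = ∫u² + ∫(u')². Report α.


α = (-9 + π^2)/(9 + π^2)

Coercivity of a(·,·) on H^1_0(-1, 2) means a(u, u) ≥ α ||u||_{H^1}² for every u ∈ H^1_0.
The interval has length L = 3, and Poincaré/coercivity depend only on L. Here a(u, u) = ∫(u')² + (-1)·∫u².
Here c = -1 < 0 with |c| < (π/L)² = π^2/9, so coercivity still holds. The condition a(u,u) ≥ α||u||_{H^1}² reads (1−α)∫(u')² ≥ (α−c)∫u². Any admissible α is ≤ 1 (rapidly oscillating u have ∫u²/∫(u')² → 0), and α = 1 would force 0 ≥ (1−c)∫u², impossible since c < 1; so 1−α > 0. By the sharp Poincaré inequality on H^1_0 of an interval of length L, ∫(u')² ≥ (π/L)²∫u² with equality for the first sine mode sin(π(x−x₀)/L) (x₀ the left endpoint), so the inequality holds for all u iff (1−α)(π/L)² ≥ α − c, i.e. α ≤ ((π/L)² + c)/((π/L)² + 1) = (1 + c(L/π)²)/(1 + (L/π)²). (Direct route, valid since c ≤ 0: Poincaré gives c∫u² ≥ c(L/π)²∫(u')², so a(u,u) ≥ (1 + c(L/π)²)∫(u')², while ||u||_{H^1}² ≤ (1 + (L/π)²)∫(u')²; dividing yields the same α.) With (π/L)² = π^2/9 and c = -1, the largest admissible constant is α = ((π/L)² + c)/((π/L)² + 1).
Simplifying, α = (-9 + π^2)/(9 + π^2).


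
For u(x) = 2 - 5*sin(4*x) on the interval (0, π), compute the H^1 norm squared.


||u||_{H^1(0,π)}^2 = 433*π/2

u'(x) = -20*cos(4*x).
Expand u² and (u')² and integrate term by term on (0, π), using: for integers n ≥ 1, ∫_0^π sin²(nx) dx = ∫_0^π cos²(nx) dx = π/2; for n ≠ n', ∫_0^π sin(nx)sin(n'x) dx = ∫_0^π cos(nx)cos(n'x) dx = 0; and by product-to-sum, ∫_0^π sin(nx)cos(n'x) dx = ½∫_0^π [sin((n+n')x) + sin((n−n')x)] dx, which is 0 when n+n' is even and 2n/(n²−n'²) when n+n' is odd (it need not vanish on (0, π)). For the constant mode: ∫_0^π 1 dx = π, ∫_0^π cos(nx) dx = 0, ∫_0^π sin(nx) dx = (1−(−1)^n)/n.
  u² squared terms: (2)²·∫1 dx = 4·π = 4*π;  (-5)²·∫sin(4x)² dx = 25·π/2 = 25*π/2.
  u² cross terms: 2·(2)·(-5)·∫1·sin(4x) dx = -20·(0) = 0.
  So ∫_0^π u² dx = 4*π + 25*π/2 + 0 = 33*π/2.
  (u')² squared terms: (-20)²·∫cos(4x)² dx = 400·π/2 = 200*π.
  So ∫_0^π (u')² dx = 200*π.
||u||_{H^1}^2 = (33*π/2) + (200*π) = 433*π/2.


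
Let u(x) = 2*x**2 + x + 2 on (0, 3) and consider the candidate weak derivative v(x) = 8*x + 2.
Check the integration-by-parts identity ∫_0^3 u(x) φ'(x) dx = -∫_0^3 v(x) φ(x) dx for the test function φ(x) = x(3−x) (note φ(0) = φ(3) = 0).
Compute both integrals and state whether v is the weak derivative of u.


LHS = -63/2, RHS = -63. No, v is not the weak derivative of u.

u(x) = 2*x**2 + x + 2, classical derivative u'(x) = 4*x + 1.
φ(x) = x(3−x), so φ'(x) = 3 - 2*x.
Note φ(0) = φ(3) = 0, so the boundary term u·φ vanishes.
LHS = ∫_0^3 u(x) φ'(x) dx = ∫_0^3 (-4*x^3 + 4*x^2 - x + 6) dx. Term by term:
  ∫_0^3 -4*x^3 dx = -81;  ∫_0^3 4*x^2 dx = 36;  ∫_0^3 -x dx = -9/2;
  ∫_0^3 6 dx = 18.
Sum: -81 + 36 − 9/2 + 18 = -63/2.
So LHS = -63/2.
∫_0^3 v(x) φ(x) dx = ∫_0^3 (-8*x^3 + 22*x^2 + 6*x) dx. Term by term:
  ∫_0^3 -8*x^3 dx = -162;  ∫_0^3 22*x^2 dx = 198;  ∫_0^3 6*x dx = 27.
Sum: -162 + 198 + 27 = 63.
So RHS = -∫_0^3 v(x) φ(x) dx = -63.
LHS − RHS = 63/2 ≠ 0, so the identity fails.
(For a valid weak derivative the identity must hold for EVERY test function, in particular this one. The failure shows v is NOT the weak derivative of u.)
Correct weak derivative would be u'(x) = 4*x + 1.


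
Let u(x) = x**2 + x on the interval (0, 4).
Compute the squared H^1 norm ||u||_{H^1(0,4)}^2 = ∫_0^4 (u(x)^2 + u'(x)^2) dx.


||u||_{H^1}^2 = 7132/15

The H^1 norm (squared) on an interval (0, L) is
  ||u||_{H^1}^2 = ∫_0^L u(x)^2 dx + ∫_0^L u'(x)^2 dx.
Compute u'(x) = 2*x + 1.
Then u(x)^2 = x**4 + 2*x**3 + x**2 and u'(x)^2 = 4*x**2 + 4*x + 1.
Integrate each monomial from 0 to 4 using ∫_0^4 c·x^n dx = c·4^(n+1)/(n+1):
  ∫_0^4 u(x)^2 dx = ∫_0^4 (x^4 + 2*x^3 + x^2) dx. Term by term:
    ∫_0^4 x^4 dx = 1024/5;  ∫_0^4 2*x^3 dx = 128;  ∫_0^4 x^2 dx = 64/3.
  Sum: 1024/5 + 128 + 64/3 = 5312/15.
  ∫_0^4 u'(x)^2 dx = ∫_0^4 (4*x^2 + 4*x + 1) dx. Term by term:
    ∫_0^4 4*x^2 dx = 256/3;  ∫_0^4 4*x dx = 32;  ∫_0^4 1 dx = 4.
  Sum: 256/3 + 32 + 4 = 364/3.
Adding: ||u||_{H^1}^2 = 5312/15 + 364/3 = 7132/15.
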